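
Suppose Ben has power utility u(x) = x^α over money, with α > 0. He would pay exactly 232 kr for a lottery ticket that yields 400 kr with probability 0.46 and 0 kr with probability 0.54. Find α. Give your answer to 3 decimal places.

α ≈ 1.426

EU(lottery) = 0.46·400^α + 0.54·0 = 0.46·400^α.
Setting u(232) equal to that: 232^α = 0.46·400^α ⇒ (232/400)^α = 0.46.
Take logs: α = ln 0.46 / ln(232/400) ≈ 1.42554.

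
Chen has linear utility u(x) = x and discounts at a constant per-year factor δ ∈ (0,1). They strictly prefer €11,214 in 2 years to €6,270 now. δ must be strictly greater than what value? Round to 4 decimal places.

δ > 0.7477

The preference means 6270 < δ^2·11214.
So δ^2 > 6270/11214 = 0.55912; taking the square root of both positive sides preserves the inequality.
δ > (6270/11214)^(1/2) ≈ 0.7477.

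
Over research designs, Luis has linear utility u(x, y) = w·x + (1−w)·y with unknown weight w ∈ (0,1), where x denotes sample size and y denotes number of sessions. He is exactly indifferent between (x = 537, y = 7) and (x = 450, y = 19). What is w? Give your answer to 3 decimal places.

u(537,7) = u(450,19) means w·537 + (1−w)·7 = w·450 + (1−w)·19.
Rearranging, 87·w − 12·(1−w) = 0.
The marginal rate of substitution is 12/87, so w = 12/(87+12) = 0.121.

w = 0.121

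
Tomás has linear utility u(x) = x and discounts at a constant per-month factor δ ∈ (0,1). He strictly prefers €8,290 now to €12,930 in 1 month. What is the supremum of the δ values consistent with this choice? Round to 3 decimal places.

δ < 0.641

Comparing present values: 8290 > δ·12930.
Dividing through by 12930 gives δ < 0.64114.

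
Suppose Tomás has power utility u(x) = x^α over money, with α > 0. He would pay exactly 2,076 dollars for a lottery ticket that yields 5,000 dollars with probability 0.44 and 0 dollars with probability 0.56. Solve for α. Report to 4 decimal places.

α ≈ 0.9340

Since u(0) = 0, the lottery's EU is 0.44·5000^α.
Equating: 2076^α = 0.44·5000^α, i.e. 0.4152^α = 0.44.
Take logs: α = ln 0.44 / ln(2076/5000) ≈ 0.933999.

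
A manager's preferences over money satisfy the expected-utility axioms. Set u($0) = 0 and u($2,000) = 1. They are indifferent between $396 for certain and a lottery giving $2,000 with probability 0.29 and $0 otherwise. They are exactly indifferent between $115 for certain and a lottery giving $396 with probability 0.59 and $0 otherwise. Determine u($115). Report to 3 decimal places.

From the first indifference, u($396) = 0.29·u($2,000) + 0.71·u($0) = 0.29·1 + 0.71·0 = 0.29.
The second indifference gives u($115) = 0.59·u($396) + 0.41·u($0) = 0.59·0.29 + 0.41·0.00 = 0.1711.

0.171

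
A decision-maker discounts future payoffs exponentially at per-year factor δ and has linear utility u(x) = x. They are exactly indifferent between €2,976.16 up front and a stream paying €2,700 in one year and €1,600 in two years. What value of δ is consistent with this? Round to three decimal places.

Present value of the stream is 2700·δ + 1600·δ². Indifference gives 2700δ + 1600δ² = 2976.16.
So 1600δ² + 2700δ − 2976.16 = 0.
δ = (−2700 + √(2700² + 4·1600·2976.16)) / (2·1600) = (−2700 + √26337424.00) / 3200 ≈ 0.760.

δ ≈ 0.760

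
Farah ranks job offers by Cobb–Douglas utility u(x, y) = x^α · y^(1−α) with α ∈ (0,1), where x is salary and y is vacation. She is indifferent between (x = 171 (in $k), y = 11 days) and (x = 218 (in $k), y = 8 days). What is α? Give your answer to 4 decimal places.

Set the two utilities equal: 171^α·11^(1−α) = 218^α·8^(1−α).
Rearrange to (171/218)^α = (8/11)^(1−α) and take logs: α·-0.2428315 = (1−α)·-0.3184537.
With A = -0.2428315 and B = -0.3184537: α·A = (1−α)·B, so α = B/(A+B) = -0.3184537/-0.5612852 ≈ 0.5674.

α ≈ 0.5674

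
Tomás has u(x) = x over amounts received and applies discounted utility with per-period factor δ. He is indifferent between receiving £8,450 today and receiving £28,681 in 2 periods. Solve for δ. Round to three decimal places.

δ ≈ 0.543

The payoff in 2 periods is discounted by δ^2, so u(8450) = δ^2·u(28681) and δ^2 = u(8450)/u(28681).
With u(x) = x: δ^2 = 8450/28681 = 0.29462.
So δ = 0.29462^(1/2) ≈ 0.543.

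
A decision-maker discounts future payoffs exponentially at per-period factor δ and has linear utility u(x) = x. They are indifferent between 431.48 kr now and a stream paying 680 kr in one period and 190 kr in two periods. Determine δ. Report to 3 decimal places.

Equating present values: 431.48 = 680δ + 190δ².
That is, 190δ² + 680δ − 431.48 = 0, a quadratic in δ.
By the quadratic formula (taking the positive root), δ = (−680 + √790324.80) / 380 ≈ 0.550.

δ ≈ 0.550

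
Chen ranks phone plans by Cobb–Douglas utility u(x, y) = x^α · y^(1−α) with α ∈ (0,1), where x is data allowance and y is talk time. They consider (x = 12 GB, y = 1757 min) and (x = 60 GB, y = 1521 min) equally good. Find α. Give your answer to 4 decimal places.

α ≈ 0.0822

The Cobb–Douglas utilities coincide, so 12^α·1757^(1−α) = 60^α·1521^(1−α).
Taking logs: α·ln 12 + (1−α)·ln 1757 = α·ln 60 + (1−α)·ln 1521, i.e. α·-1.6094379 = (1−α)·-0.1442398.
With A = -1.6094379 and B = -0.1442398: α·A = (1−α)·B, so α = B/(A+B) = -0.1442398/-1.7536777 ≈ 0.0822.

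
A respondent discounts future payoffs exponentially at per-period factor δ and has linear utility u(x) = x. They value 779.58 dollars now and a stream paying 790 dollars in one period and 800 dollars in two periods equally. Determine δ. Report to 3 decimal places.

Equating present values: 779.58 = 790δ + 800δ².
So 800δ² + 790δ − 779.58 = 0.
δ = (−790 + √(790² + 4·800·779.58)) / (2·800) = (−790 + √3118756.00) / 1600 ≈ 0.610.

δ ≈ 0.610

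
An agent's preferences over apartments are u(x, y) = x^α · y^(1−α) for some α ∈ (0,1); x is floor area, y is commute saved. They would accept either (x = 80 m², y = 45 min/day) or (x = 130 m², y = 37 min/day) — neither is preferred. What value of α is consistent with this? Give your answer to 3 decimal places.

α ≈ 0.287

Indifference: 80^α · 45^(1−α) = 130^α · 37^(1−α).
Rearrange to (80/130)^α = (37/45)^(1−α) and take logs: α·-0.485508 = (1−α)·-0.195745.
Thus α·(-0.681253) = -0.195745, so α = -0.195745/-0.681253 ≈ 0.287.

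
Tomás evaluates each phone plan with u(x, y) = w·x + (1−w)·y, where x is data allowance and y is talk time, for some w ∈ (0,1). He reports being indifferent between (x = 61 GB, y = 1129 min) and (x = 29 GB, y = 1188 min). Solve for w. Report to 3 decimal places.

Equating utilities: w·61 + (1−w)·1129 = w·29 + (1−w)·1188.
Rearranging, 32·w − 59·(1−w) = 0.
So w/(1−w) = 59/32 = 1.8438, giving w = 59/(32+59) = 0.648.

w = 0.648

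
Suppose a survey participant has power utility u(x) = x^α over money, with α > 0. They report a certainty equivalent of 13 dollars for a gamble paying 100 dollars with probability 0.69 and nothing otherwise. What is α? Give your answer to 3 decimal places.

α ≈ 0.182

The lottery's expected utility is 0.69·u(100) + 0.31·u(0) = 0.69·100^α (since u(0) = 0 for α > 0).
Indifference: 13^α = 0.69·100^α, so (13/100)^α = 0.69.
Take logs: α = ln 0.69 / ln(13/100) ≈ 0.18187.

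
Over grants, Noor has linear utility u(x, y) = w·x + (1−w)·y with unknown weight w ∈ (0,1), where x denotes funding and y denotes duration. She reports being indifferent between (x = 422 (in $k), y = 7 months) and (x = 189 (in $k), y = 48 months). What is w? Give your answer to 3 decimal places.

Indifference: w·422 + (1−w)·7 = w·189 + (1−w)·48.
Collecting terms: w·233 = (1−w)·41.
Hence w = 41/(233+41) = 41/274 = 0.150.

w = 0.150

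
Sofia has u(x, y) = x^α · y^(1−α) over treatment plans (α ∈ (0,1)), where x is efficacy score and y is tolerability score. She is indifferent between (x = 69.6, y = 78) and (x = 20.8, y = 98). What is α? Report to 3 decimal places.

α ≈ 0.159

The Cobb–Douglas utilities coincide, so 69.6^α·78^(1−α) = 20.8^α·98^(1−α).
Rearrange to (69.6/20.8)^α = (98/78)^(1−α) and take logs: α·1.207812 = (1−α)·0.228259.
Thus α·(1.436071) = 0.228259, so α = 0.228259/1.436071 ≈ 0.159.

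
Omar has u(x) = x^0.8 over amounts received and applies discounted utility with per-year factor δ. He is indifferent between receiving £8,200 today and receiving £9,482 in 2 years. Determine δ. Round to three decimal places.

δ ≈ 0.944

Indifference means u(8200) = δ^2 · u(9482), so δ^2 = u(8200)/u(9482).
With u(x) = x^0.8: δ^2 = 8200^0.8/9482^0.8 = (8200/9482)^0.8 = 0.89029.
So δ = 0.89029^(1/2) ≈ 0.944.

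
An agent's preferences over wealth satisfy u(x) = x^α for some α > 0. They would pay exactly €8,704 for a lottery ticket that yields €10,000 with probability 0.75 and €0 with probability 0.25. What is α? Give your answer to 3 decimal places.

The lottery's expected utility is 0.75·u(10000) + 0.25·u(0) = 0.75·10000^α (since u(0) = 0 for α > 0).
Equating: 8704^α = 0.75·10000^α, i.e. 0.8704^α = 0.75.
Take logs: α = ln 0.75 / ln(8704/10000) ≈ 2.07260.

α ≈ 2.073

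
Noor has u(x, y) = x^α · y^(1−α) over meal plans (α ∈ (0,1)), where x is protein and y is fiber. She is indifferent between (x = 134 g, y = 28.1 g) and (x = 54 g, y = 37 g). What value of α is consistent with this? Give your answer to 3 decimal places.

The Cobb–Douglas utilities coincide, so 134^α·28.1^(1−α) = 54^α·37^(1−α).
Taking logs: α·ln 134 + (1−α)·ln 28.1 = α·ln 54 + (1−α)·ln 37, i.e. α·0.908856 = (1−α)·0.275148.
Thus α·(1.184004) = 0.275148, so α = 0.275148/1.184004 ≈ 0.232.

α ≈ 0.232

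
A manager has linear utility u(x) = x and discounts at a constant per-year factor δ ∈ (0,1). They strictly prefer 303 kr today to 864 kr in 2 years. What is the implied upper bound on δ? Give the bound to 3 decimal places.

δ < 0.592

Under u(x) = x this choice says 303 > δ^2·864.
Hence δ^2 < 303/864 = 0.35069, and x ↦ x^(1/2) is increasing on (0,∞).
δ < (303/864)^(1/2) ≈ 0.592.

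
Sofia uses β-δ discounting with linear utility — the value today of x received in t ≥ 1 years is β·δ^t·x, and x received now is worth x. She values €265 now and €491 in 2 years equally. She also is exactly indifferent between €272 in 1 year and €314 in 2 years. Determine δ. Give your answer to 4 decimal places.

From the later pair, β·δ^1·272 = β·δ^2·314; dividing through, δ = 272/314 = 0.86624.

δ ≈ 0.8662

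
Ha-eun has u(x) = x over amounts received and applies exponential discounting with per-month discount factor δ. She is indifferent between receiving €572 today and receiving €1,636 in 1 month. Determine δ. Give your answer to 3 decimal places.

δ ≈ 0.350

The payoff in 1 month is discounted by δ, so u(572) = δ·u(1636) and δ = u(572)/u(1636).
With u(x) = x: δ = 572/1636 = 0.34963.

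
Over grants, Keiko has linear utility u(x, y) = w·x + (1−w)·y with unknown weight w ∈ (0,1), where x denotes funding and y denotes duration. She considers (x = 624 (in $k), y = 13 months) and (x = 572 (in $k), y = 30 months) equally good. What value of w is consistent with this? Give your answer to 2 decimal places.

w = 0.25

Equating utilities: w·624 + (1−w)·13 = w·572 + (1−w)·30.
w·(624−572) = (1−w)·(30−13), i.e. w·52 = (1−w)·17.
Hence w = 17/(52+17) = 17/69 = 0.25.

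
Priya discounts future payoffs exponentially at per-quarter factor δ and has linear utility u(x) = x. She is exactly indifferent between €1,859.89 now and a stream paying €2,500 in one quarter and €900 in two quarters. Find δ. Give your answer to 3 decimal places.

δ ≈ 0.610

Present value of the stream is 2500·δ + 900·δ². Indifference gives 2500δ + 900δ² = 1859.89.
That is, 900δ² + 2500δ − 1859.89 = 0, a quadratic in δ.
δ = (−2500 + √(2500² + 4·900·1859.89)) / (2·900) = (−2500 + √12945604.00) / 1800 ≈ 0.610.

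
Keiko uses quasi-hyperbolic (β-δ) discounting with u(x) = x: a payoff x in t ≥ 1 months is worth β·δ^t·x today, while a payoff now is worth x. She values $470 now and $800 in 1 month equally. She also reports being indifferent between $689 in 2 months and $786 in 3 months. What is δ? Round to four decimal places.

δ ≈ 0.8766

The second indifference involves only future payoffs, so β cancels: β·δ^2·689 = β·δ^3·786, giving δ = 689/786 = 0.87659.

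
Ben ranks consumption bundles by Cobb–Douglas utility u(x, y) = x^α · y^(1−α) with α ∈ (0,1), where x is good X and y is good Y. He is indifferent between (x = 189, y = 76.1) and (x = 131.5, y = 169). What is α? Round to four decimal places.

Set the two utilities equal: 189^α·76.1^(1−α) = 131.5^α·169^(1−α).
Rearrange to (189/131.5)^α = (169/76.1)^(1−α) and take logs: α·0.3627402 = (1−α)·0.7978505.
With A = 0.3627402 and B = 0.7978505: α·A = (1−α)·B, so α = B/(A+B) = 0.7978505/1.1605907 ≈ 0.6875.

α ≈ 0.6875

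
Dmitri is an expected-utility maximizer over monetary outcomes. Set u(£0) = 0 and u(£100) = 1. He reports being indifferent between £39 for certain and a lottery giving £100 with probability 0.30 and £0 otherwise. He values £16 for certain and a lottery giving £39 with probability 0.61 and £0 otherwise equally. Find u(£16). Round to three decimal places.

0.183

First, u(£39) = 0.30·u(£100) + 0.70·u(£0) = 0.30.
Then u(£16) = 0.61·u(£39) + 0.39·u(£0) = 0.61·0.30 + 0.39·0.00 = 0.1830.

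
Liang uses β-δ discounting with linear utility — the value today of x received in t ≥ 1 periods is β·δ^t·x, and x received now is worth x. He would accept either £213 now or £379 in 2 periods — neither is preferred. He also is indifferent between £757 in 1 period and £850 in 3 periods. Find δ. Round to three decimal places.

From the later pair, β·δ^1·757 = β·δ^3·850; dividing through, δ^2 = 757/850 = 0.89059, so δ = 0.94371.

δ ≈ 0.944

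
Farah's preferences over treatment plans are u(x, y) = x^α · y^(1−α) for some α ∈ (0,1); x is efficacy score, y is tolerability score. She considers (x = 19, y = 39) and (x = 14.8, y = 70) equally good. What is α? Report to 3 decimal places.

Set the two utilities equal: 19^α·39^(1−α) = 14.8^α·70^(1−α).
(19/14.8)^α = (70/39)^(1−α); take logs: α·ln(19/14.8) = (1−α)·ln(70/39), i.e. α·0.249812 = (1−α)·0.584934.
With A = 0.249812 and B = 0.584934: α·A = (1−α)·B, so α = B/(A+B) = 0.584934/0.834746 ≈ 0.701.

α ≈ 0.701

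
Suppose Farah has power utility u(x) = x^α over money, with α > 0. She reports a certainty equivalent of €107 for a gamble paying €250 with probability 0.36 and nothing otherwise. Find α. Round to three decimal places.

Since u(0) = 0, the lottery's EU is 0.36·250^α.
Setting u(107) equal to that: 107^α = 0.36·250^α ⇒ (107/250)^α = 0.36.
Take logs: α = ln 0.36 / ln(107/250) ≈ 1.20388.

α ≈ 1.204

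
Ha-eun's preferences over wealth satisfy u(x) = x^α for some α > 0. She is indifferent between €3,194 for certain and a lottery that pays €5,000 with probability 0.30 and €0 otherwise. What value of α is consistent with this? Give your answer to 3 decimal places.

EU(lottery) = 0.30·5000^α + 0.70·0 = 0.30·5000^α.
Equating: 3194^α = 0.30·5000^α, i.e. 0.6388^α = 0.30.
α = ln(0.30) / ln(3194/5000) = -1.203973/-0.448164 ≈ 2.686.

α ≈ 2.686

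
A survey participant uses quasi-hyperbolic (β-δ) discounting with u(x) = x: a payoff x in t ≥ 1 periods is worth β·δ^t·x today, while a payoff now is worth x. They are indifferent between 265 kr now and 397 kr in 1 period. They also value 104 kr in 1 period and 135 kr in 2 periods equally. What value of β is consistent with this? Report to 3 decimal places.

From the later pair, β·δ^1·104 = β·δ^2·135; dividing through, δ = 104/135 = 0.77037.
The first indifference: 265 = β·δ·397, so β = 265/(δ·397) = 265/(0.77037·397) ≈ 0.866.

β ≈ 0.866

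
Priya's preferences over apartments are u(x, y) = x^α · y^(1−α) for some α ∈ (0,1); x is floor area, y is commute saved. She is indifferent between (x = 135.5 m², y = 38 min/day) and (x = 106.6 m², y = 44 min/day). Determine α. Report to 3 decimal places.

The Cobb–Douglas utilities coincide, so 135.5^α·38^(1−α) = 106.6^α·44^(1−α).
(135.5/106.6)^α = (44/38)^(1−α); take logs: α·ln(135.5/106.6) = (1−α)·ln(44/38), i.e. α·0.239888 = (1−α)·0.146603.
So α/(1−α) = (0.146603)/(0.239888) = 0.611131, and α = 0.611131/1.611131 ≈ 0.379.

α ≈ 0.379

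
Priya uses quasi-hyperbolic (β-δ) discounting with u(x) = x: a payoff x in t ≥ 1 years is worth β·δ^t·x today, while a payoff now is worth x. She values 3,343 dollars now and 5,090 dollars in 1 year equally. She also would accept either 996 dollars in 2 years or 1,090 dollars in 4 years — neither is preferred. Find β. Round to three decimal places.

β ≈ 0.687

The second indifference involves only future payoffs, so β cancels: β·δ^2·996 = β·δ^4·1090, giving δ^2 = 996/1090 = 0.91376, so δ = 0.95591.
Substituting δ into 3343 = β·δ·5090: β = 3343/(4865.575) ≈ 0.687.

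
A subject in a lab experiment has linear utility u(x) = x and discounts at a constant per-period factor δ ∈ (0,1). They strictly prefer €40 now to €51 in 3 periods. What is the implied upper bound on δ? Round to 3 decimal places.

Under u(x) = x this choice says 40 > δ^3·51.
So δ^3 < 40/51 = 0.78431; taking the cube root of both positive sides preserves the inequality.
δ < (40/51)^(1/3) ≈ 0.922.

δ < 0.922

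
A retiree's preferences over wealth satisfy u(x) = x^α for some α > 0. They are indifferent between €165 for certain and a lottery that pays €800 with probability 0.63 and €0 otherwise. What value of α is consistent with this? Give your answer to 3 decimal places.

α ≈ 0.293

EU(lottery) = 0.63·800^α + 0.37·0 = 0.63·800^α.
Indifference: 165^α = 0.63·800^α, so (165/800)^α = 0.63.
α = ln(0.63) / ln(165/800) = -0.462035/-1.578666 ≈ 0.293.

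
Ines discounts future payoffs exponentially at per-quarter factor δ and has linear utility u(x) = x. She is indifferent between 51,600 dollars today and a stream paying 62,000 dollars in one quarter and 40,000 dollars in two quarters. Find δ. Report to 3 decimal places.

Equating present values: 51600 = 62000δ + 40000δ².
Rearranged: 40000δ² + 62000δ − 51600 = 0.
The positive root is δ = [−62000 + √(62000² + 4·40000·51600)] / (2·40000) = (−62000 + 110000.000)/80000 ≈ 0.600.

δ ≈ 0.600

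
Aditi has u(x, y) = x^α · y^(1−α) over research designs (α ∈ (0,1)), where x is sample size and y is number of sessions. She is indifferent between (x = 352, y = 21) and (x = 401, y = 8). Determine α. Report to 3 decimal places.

Set the two utilities equal: 352^α·21^(1−α) = 401^α·8^(1−α).
Taking logs: α·ln 352 + (1−α)·ln 21 = α·ln 401 + (1−α)·ln 8, i.e. α·-0.130330 = (1−α)·-0.965081.
With A = -0.130330 and B = -0.965081: α·A = (1−α)·B, so α = B/(A+B) = -0.965081/-1.095411 ≈ 0.881.

α ≈ 0.881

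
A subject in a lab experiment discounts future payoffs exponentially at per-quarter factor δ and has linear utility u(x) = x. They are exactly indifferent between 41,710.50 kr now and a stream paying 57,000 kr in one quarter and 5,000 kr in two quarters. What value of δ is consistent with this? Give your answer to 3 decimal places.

δ ≈ 0.690

Equating present values: 41710.50 = 57000δ + 5000δ².
That is, 5000δ² + 57000δ − 41710.50 = 0, a quadratic in δ.
By the quadratic formula (taking the positive root), δ = (−57000 + √4083210000.00) / 10000 ≈ 0.690.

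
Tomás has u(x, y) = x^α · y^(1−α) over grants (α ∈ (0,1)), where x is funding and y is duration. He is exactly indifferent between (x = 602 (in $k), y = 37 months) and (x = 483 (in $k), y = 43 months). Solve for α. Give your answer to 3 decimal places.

Set the two utilities equal: 602^α·37^(1−α) = 483^α·43^(1−α).
Taking logs: α·ln 602 + (1−α)·ln 37 = α·ln 483 + (1−α)·ln 43, i.e. α·0.220241 = (1−α)·0.150282.
With A = 0.220241 and B = 0.150282: α·A = (1−α)·B, so α = B/(A+B) = 0.150282/0.370523 ≈ 0.406.

α ≈ 0.406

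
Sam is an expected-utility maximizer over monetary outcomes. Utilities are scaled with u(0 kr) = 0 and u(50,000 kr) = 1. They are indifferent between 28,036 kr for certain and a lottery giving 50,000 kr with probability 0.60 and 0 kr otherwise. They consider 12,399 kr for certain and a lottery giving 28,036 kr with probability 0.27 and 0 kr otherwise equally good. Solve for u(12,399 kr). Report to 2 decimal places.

From the first indifference, u(28,036 kr) = 0.60·u(50,000 kr) + 0.40·u(0 kr) = 0.60·1 + 0.40·0 = 0.60.
The second indifference gives u(12,399 kr) = 0.27·u(28,036 kr) + 0.73·u(0 kr) = 0.27·0.60 + 0.73·0.00 = 0.1620.

0.16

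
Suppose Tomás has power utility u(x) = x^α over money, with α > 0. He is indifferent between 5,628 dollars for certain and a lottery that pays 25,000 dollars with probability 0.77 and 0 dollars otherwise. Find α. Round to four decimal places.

EU(lottery) = 0.77·25000^α + 0.23·0 = 0.77·25000^α.
Indifference: 5628^α = 0.77·25000^α, so (5628/25000)^α = 0.77.
α = ln(0.77) / ln(5628/25000) = -0.2613648/-1.4911217 ≈ 0.1753.

α ≈ 0.1753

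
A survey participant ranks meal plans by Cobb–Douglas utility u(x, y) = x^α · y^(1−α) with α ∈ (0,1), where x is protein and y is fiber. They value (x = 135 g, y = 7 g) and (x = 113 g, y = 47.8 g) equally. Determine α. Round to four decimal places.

α ≈ 0.9153

Set the two utilities equal: 135^α·7^(1−α) = 113^α·47.8^(1−α).
Rearrange to (135/113)^α = (47.8/7)^(1−α) and take logs: α·0.1778870 = (1−α)·1.9211155.
With A = 0.1778870 and B = 1.9211155: α·A = (1−α)·B, so α = B/(A+B) = 1.9211155/2.0990025 ≈ 0.9153.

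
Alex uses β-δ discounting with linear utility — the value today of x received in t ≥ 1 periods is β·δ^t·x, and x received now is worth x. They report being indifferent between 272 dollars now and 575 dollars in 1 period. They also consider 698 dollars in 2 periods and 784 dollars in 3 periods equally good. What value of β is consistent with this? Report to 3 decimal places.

From the later pair, β·δ^2·698 = β·δ^3·784; dividing through, δ = 698/784 = 0.89031.
Now use the now-vs-future pair: 272 = β·δ·575 gives β = 272/(0.89031·575) ≈ 0.531.

β ≈ 0.531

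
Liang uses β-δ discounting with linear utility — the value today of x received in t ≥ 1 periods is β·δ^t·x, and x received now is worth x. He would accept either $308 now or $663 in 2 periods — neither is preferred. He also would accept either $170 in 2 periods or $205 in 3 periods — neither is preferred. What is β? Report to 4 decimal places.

From the later pair, β·δ^2·170 = β·δ^3·205; dividing through, δ = 170/205 = 0.82927.
Now use the now-vs-future pair: 308 = β·δ^2·663 gives β = 308/(0.68769·663) ≈ 0.6755.

β ≈ 0.6755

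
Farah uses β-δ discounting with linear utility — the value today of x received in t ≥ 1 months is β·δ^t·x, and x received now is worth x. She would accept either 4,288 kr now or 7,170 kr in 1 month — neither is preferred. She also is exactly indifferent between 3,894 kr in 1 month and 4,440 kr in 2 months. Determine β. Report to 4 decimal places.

From the later pair, β·δ^1·3894 = β·δ^2·4440; dividing through, δ = 3894/4440 = 0.87703.
Now use the now-vs-future pair: 4288 = β·δ·7170 gives β = 4288/(0.87703·7170) ≈ 0.6819.

β ≈ 0.6819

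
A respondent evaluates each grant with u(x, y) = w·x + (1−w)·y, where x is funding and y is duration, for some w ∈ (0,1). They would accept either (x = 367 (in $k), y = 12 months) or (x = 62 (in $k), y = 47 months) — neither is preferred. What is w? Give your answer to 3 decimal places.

w = 0.103

Equating utilities: w·367 + (1−w)·12 = w·62 + (1−w)·47.
Collecting terms: w·305 = (1−w)·35.
Hence w = 35/(305+35) = 35/340 = 0.103.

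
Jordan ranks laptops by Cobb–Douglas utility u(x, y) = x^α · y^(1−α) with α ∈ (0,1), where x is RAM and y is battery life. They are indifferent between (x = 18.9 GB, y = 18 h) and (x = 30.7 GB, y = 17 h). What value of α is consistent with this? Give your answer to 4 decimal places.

Indifference: 18.9^α · 18^(1−α) = 30.7^α · 17^(1−α).
Taking logs: α·ln 18.9 + (1−α)·ln 18 = α·ln 30.7 + (1−α)·ln 17, i.e. α·-0.4851007 = (1−α)·-0.0571584.
With A = -0.4851007 and B = -0.0571584: α·A = (1−α)·B, so α = B/(A+B) = -0.0571584/-0.5422591 ≈ 0.1054.

α ≈ 0.1054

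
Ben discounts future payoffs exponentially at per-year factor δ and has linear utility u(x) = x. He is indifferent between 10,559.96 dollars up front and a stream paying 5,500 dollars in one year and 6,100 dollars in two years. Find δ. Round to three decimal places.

δ ≈ 0.940

Present value of the stream is 5500·δ + 6100·δ². Indifference gives 5500δ + 6100δ² = 10559.96.
That is, 6100δ² + 5500δ − 10559.96 = 0, a quadratic in δ.
The positive root is δ = [−5500 + √(5500² + 4·6100·10559.96)] / (2·6100) = (−5500 + 16968.000)/12200 ≈ 0.940.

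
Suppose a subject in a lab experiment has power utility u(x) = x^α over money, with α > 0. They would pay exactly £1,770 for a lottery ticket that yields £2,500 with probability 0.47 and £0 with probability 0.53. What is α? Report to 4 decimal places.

α ≈ 2.1865

Since u(0) = 0, the lottery's EU is 0.47·2500^α.
Indifference: 1770^α = 0.47·2500^α, so (1770/2500)^α = 0.47.
Taking logs: α·ln(1770/2500) = ln(0.47), so α = -0.7550226 / -0.3453112 ≈ 2.1865.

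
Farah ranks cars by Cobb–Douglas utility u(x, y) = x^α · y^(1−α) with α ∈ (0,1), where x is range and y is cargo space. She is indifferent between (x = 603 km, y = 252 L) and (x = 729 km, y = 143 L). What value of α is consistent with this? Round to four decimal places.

α ≈ 0.7491

The Cobb–Douglas utilities coincide, so 603^α·252^(1−α) = 729^α·143^(1−α).
Taking logs: α·ln 603 + (1−α)·ln 252 = α·ln 729 + (1−α)·ln 143, i.e. α·-0.1897565 = (1−α)·-0.5665845.
So α/(1−α) = (-0.5665845)/(-0.1897565) = 2.9858503, and α = 2.9858503/3.9858503 ≈ 0.7491.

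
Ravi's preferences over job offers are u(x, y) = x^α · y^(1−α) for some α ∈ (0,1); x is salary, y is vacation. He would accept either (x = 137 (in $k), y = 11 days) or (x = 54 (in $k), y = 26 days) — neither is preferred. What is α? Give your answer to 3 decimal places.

Set the two utilities equal: 137^α·11^(1−α) = 54^α·26^(1−α).
(137/54)^α = (26/11)^(1−α); take logs: α·ln(137/54) = (1−α)·ln(26/11), i.e. α·0.930997 = (1−α)·0.860201.
Thus α·(1.791198) = 0.860201, so α = 0.860201/1.791198 ≈ 0.480.

α ≈ 0.480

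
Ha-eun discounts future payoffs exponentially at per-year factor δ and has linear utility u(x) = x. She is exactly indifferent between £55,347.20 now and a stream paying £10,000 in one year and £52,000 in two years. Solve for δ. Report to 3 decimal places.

Present value of the stream is 10000·δ + 52000·δ². Indifference gives 10000δ + 52000δ² = 55347.20.
That is, 52000δ² + 10000δ − 55347.20 = 0, a quadratic in δ.
By the quadratic formula (taking the positive root), δ = (−10000 + √11612217600.00) / 104000 ≈ 0.940.

δ ≈ 0.940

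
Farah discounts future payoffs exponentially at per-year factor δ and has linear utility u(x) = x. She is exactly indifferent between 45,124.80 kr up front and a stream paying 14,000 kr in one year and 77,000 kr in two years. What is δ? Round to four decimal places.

δ ≈ 0.6800

The stream is worth 14000δ + 77000δ² today, so 14000δ + 77000δ² = 45124.80.
That is, 77000δ² + 14000δ − 45124.80 = 0, a quadratic in δ.
δ = (−14000 + √(14000² + 4·77000·45124.80)) / (2·77000) = (−14000 + √14094438400.00) / 154000 ≈ 0.6800.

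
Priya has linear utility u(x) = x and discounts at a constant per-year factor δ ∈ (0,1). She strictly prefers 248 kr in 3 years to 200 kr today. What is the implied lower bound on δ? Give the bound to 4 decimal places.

δ > 0.9308

The preference means 200 < δ^3·248.
So δ^3 > 200/248 = 0.80645; taking the cube root of both positive sides preserves the inequality.
δ > (200/248)^(1/3) ≈ 0.9308.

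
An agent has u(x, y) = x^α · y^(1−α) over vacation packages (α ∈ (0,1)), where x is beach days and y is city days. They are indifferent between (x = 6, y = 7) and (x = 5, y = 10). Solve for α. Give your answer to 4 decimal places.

α ≈ 0.6617

Indifference: 6^α · 7^(1−α) = 5^α · 10^(1−α).
Taking logs: α·ln 6 + (1−α)·ln 7 = α·ln 5 + (1−α)·ln 10, i.e. α·0.1823216 = (1−α)·0.3566749.
With A = 0.1823216 and B = 0.3566749: α·A = (1−α)·B, so α = B/(A+B) = 0.3566749/0.5389965 ≈ 0.6617.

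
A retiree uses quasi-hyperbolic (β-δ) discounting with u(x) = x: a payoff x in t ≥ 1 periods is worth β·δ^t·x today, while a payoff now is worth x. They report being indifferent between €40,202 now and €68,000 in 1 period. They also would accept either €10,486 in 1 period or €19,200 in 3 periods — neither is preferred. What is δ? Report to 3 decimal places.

δ ≈ 0.739

Both payoffs in the second observation are in the future, so β drops out: δ^1·10486 = δ^3·19200 ⇒ δ^2 = 10486/19200 = 0.54615, so δ = 0.73902.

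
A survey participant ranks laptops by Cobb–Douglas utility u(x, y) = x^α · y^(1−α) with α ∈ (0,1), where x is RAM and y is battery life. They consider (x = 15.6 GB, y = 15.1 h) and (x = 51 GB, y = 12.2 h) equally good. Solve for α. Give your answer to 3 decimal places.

α ≈ 0.153

The Cobb–Douglas utilities coincide, so 15.6^α·15.1^(1−α) = 51^α·12.2^(1−α).
(15.6/51)^α = (12.2/15.1)^(1−α); take logs: α·ln(15.6/51) = (1−α)·ln(12.2/15.1), i.e. α·-1.184555 = (1−α)·-0.213259.
With A = -1.184555 and B = -0.213259: α·A = (1−α)·B, so α = B/(A+B) = -0.213259/-1.397814 ≈ 0.153.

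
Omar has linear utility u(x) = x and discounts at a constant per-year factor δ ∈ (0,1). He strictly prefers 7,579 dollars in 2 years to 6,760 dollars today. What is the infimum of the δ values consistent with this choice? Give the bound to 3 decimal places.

δ > 0.944

Under u(x) = x this choice says 6760 < δ^2·7579.
Hence δ^2 > 6760/7579 = 0.89194, and x ↦ x^(1/2) is increasing on (0,∞).
δ > (6760/7579)^(1/2) ≈ 0.944.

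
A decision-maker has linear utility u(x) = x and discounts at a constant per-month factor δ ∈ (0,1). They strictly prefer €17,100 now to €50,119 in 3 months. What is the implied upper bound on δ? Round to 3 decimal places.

The preference means 17100 > δ^3·50119.
Hence δ^3 < 17100/50119 = 0.34119, and x ↦ x^(1/3) is increasing on (0,∞).
δ < 0.34119^(1/3) = 0.699.

δ < 0.699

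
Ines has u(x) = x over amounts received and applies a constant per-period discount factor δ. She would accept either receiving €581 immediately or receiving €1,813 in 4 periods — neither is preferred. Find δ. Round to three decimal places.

Equating discounted utilities: u(581) = δ^4·u(1813) ⇒ δ^4 = u(581)/u(1813).
With u(x) = x: δ^4 = 581/1813 = 0.32046.
Hence δ = (0.32046)^(1/4) = 0.75239.

δ ≈ 0.752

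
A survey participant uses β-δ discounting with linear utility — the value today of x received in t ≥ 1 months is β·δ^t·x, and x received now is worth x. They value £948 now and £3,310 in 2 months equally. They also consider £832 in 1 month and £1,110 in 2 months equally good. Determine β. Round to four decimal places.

β ≈ 0.5098

The second indifference involves only future payoffs, so β cancels: β·δ^1·832 = β·δ^2·1110, giving δ = 832/1110 = 0.74955.
The first indifference: 948 = β·δ^2·3310, so β = 948/(δ^2·3310) = 948/(0.56182·3310) ≈ 0.5098.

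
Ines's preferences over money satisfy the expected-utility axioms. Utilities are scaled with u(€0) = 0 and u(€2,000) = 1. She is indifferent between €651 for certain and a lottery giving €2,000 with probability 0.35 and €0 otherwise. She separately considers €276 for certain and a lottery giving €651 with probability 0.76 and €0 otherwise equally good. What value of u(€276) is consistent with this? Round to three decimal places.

0.266

The first gamble pins u(€651): it must equal 0.35·1 + 0.65·0 = 0.35.
Chaining: u(€276) = 0.76·0.35 + 0.24·0.00 = 0.2660.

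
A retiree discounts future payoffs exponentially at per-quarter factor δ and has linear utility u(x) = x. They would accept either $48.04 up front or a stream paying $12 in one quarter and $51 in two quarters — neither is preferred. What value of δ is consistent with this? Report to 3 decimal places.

δ ≈ 0.860

The stream is worth 12δ + 51δ² today, so 12δ + 51δ² = 48.04.
That is, 51δ² + 12δ − 48.04 = 0, a quadratic in δ.
δ = (−12 + √(12² + 4·51·48.04)) / (2·51) = (−12 + √9944.16) / 102 ≈ 0.860.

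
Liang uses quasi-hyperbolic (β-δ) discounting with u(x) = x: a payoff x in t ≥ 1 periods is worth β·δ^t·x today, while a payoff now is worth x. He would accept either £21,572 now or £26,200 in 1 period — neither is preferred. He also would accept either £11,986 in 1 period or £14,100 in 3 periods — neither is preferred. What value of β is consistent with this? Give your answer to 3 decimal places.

The second indifference involves only future payoffs, so β cancels: β·δ^1·11986 = β·δ^3·14100, giving δ^2 = 11986/14100 = 0.85007, so δ = 0.92199.
The first indifference: 21572 = β·δ·26200, so β = 21572/(δ·26200) = 21572/(0.92199·26200) ≈ 0.893.

β ≈ 0.893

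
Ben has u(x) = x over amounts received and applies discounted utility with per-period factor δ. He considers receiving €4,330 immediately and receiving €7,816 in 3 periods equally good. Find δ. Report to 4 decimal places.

δ ≈ 0.8213

The payoff in 3 periods is discounted by δ^3, so u(4330) = δ^3·u(7816) and δ^3 = u(4330)/u(7816).
With u(x) = x: δ^3 = 4330/7816 = 0.55399.
Hence δ = (0.55399)^(1/3) = 0.821299.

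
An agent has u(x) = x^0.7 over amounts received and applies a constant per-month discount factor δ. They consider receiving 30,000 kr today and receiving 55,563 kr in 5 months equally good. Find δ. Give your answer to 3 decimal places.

δ ≈ 0.917

The payoff in 5 months is discounted by δ^5, so u(30000) = δ^5·u(55563) and δ^5 = u(30000)/u(55563).
Since u(x) = x^0.7, δ^5 = (30000/55563)^0.7 = 0.53993^0.7 = 0.64958.
Hence δ = (0.64958)^(1/5) = 0.91733.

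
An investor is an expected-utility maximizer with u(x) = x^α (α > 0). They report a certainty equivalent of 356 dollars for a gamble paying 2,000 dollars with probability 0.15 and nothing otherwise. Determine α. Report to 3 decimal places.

α ≈ 1.099

The lottery's expected utility is 0.15·u(2000) + 0.85·u(0) = 0.15·2000^α (since u(0) = 0 for α > 0).
Equating: 356^α = 0.15·2000^α, i.e. 0.1780^α = 0.15.
Take logs: α = ln 0.15 / ln(356/2000) ≈ 1.09916.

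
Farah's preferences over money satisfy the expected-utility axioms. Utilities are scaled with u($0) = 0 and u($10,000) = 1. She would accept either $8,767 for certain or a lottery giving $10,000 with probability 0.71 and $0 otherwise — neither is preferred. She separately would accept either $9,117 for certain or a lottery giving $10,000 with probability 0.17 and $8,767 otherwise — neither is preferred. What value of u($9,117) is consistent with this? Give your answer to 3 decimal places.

From the first indifference, u($8,767) = 0.71·u($10,000) + 0.29·u($0) = 0.71·1 + 0.29·0 = 0.71.
The second indifference gives u($9,117) = 0.17·u($10,000) + 0.83·u($8,767) = 0.17·1.00 + 0.83·0.71 = 0.7593.

0.759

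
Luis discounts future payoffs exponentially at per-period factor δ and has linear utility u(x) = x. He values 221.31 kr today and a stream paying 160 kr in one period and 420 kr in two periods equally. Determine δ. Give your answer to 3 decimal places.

Present value of the stream is 160·δ + 420·δ². Indifference gives 160δ + 420δ² = 221.31.
Rearranged: 420δ² + 160δ − 221.31 = 0.
δ = (−160 + √(160² + 4·420·221.31)) / (2·420) = (−160 + √397400.80) / 840 ≈ 0.560.

δ ≈ 0.560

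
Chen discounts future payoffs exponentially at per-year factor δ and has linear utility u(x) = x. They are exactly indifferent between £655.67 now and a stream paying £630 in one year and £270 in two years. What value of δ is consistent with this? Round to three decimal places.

Equating present values: 655.67 = 630δ + 270δ².
Rearranged: 270δ² + 630δ − 655.67 = 0.
The positive root is δ = [−630 + √(630² + 4·270·655.67)] / (2·270) = (−630 + 1051.201)/540 ≈ 0.780.

δ ≈ 0.780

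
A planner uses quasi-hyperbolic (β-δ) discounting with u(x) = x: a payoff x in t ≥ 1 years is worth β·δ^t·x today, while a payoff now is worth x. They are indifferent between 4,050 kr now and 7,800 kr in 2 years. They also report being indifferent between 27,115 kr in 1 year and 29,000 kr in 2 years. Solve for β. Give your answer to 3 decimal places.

β ≈ 0.594

The second indifference involves only future payoffs, so β cancels: β·δ^1·27115 = β·δ^2·29000, giving δ = 27115/29000 = 0.93500.
Substituting δ into 4050 = β·δ^2·7800: β = 4050/(6818.955) ≈ 0.594.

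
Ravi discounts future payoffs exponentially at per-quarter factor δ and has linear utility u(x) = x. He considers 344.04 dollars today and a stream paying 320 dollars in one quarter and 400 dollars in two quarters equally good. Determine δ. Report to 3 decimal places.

δ ≈ 0.610

Present value of the stream is 320·δ + 400·δ². Indifference gives 320δ + 400δ² = 344.04.
So 400δ² + 320δ − 344.04 = 0.
δ = (−320 + √(320² + 4·400·344.04)) / (2·400) = (−320 + √652864.00) / 800 ≈ 0.610.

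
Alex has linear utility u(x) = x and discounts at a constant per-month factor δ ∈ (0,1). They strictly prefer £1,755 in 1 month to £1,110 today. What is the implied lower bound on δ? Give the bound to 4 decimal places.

δ > 0.6325

Under u(x) = x this choice says 1110 < δ·1755.
Dividing through by 1755 gives δ > 0.63248.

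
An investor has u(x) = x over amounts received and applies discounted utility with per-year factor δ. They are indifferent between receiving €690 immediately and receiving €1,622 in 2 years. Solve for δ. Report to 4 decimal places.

Equating discounted utilities: u(690) = δ^2·u(1622) ⇒ δ^2 = u(690)/u(1622).
With u(x) = x: δ^2 = 690/1622 = 0.42540.
So δ = 0.42540^(1/2) ≈ 0.6522.

δ ≈ 0.6522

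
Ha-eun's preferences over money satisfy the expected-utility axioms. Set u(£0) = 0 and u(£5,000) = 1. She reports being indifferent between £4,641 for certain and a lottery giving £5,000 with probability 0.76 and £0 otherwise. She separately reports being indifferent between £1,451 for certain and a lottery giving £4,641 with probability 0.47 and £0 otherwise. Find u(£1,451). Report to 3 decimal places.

First, u(£4,641) = 0.76·u(£5,000) + 0.24·u(£0) = 0.76.
Then u(£1,451) = 0.47·u(£4,641) + 0.53·u(£0) = 0.47·0.76 + 0.53·0.00 = 0.3572.

0.357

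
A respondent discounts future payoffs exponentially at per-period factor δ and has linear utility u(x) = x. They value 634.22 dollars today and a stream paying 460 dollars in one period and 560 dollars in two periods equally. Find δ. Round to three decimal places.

δ ≈ 0.730

Present value of the stream is 460·δ + 560·δ². Indifference gives 460δ + 560δ² = 634.22.
So 560δ² + 460δ − 634.22 = 0.
By the quadratic formula (taking the positive root), δ = (−460 + √1632252.80) / 1120 ≈ 0.730.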